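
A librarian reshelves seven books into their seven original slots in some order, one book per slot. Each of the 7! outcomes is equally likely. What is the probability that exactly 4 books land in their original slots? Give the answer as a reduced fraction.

1/72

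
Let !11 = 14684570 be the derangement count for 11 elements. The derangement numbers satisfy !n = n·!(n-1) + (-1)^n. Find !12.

176214841

!12 = 12·14684570 + 1 = 176214841.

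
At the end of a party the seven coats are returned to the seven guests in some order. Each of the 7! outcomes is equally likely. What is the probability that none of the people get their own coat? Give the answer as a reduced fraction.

103/280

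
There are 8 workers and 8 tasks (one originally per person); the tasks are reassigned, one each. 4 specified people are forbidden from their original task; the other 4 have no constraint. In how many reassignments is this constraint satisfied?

Inclusion-exclusion on the 4 forbidden self-matches:
Σ_{j=0}^{4} (-1)^j C(4,j)(8-j)!
= C(4,0)·8! - C(4,1)·7! + C(4,2)·6! - C(4,3)·5! + C(4,4)·4!
= 40320 - 20160 + 4320 - 480 + 24
= 24024

24024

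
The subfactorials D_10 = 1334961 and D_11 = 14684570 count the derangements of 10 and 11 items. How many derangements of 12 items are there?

176214841

D_12 = (12-1)·(D_11 + D_10) = 11·(14684570 + 1334961) = 11·16019531 = 176214841.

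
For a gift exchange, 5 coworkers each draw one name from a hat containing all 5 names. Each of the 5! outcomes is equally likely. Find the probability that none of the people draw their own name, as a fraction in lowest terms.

Favorable outcomes: !5 = 44.
Total outcomes: 5! = 120.
Probability = 44/120 = 11/30.

11/30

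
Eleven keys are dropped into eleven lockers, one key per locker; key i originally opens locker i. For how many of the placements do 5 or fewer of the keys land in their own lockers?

39893116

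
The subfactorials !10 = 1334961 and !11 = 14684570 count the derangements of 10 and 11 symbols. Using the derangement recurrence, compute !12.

176214841

!12 = (12-1)·(!11 + !10) = 11·(14684570 + 1334961) = 11·16019531 = 176214841.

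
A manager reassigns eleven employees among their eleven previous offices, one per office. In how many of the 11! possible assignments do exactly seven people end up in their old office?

Pick the 7 fixed positions: C(11,7) = 330 ways.
The other 4 form a derangement: !4 = 9.
Total: 330 × 9 = 2970.

2970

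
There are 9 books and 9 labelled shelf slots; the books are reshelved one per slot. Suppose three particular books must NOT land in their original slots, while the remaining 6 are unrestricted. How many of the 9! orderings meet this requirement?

Let A_j be the event that the j-th constrained one is fixed. By inclusion-exclusion over the 3 events:
Σ_{j=0}^{3} (-1)^j C(3,j)(9-j)!
= C(3,0)·9! - C(3,1)·8! + C(3,2)·7! - C(3,3)·6!
= 362880 - 120960 + 15120 - 720
= 256320

256320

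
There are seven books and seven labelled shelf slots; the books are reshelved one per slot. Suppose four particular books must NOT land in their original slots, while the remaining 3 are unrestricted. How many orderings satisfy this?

2790

Inclusion-exclusion on the 4 forbidden self-matches:
Σ_{j=0}^{4} (-1)^j C(4,j)(7-j)!
= C(4,0)·7! - C(4,1)·6! + C(4,2)·5! - C(4,3)·4! + C(4,4)·3!
= 5040 - 2880 + 720 - 96 + 6
= 2790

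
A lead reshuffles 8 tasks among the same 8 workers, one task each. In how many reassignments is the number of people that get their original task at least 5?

141

Sum C(8,i)·!(8-i) for i = 5..8:
  i=5: C(8,5)·!3 = 56·2 = 112
  i=6: C(8,6)·!2 = 28·1 = 28
  i=7: C(8,7)·!1 = 8·0 = 0
  i=8: C(8,8)·!0 = 1·1 = 1
Total = 141.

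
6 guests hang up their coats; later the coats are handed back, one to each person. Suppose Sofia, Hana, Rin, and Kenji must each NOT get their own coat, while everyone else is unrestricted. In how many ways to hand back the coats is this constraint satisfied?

362

Inclusion-exclusion on the 4 forbidden self-matches:
Σ_{j=0}^{4} (-1)^j C(4,j)(6-j)!
= C(4,0)·6! - C(4,1)·5! + C(4,2)·4! - C(4,3)·3! + C(4,4)·2!
= 720 - 480 + 144 - 24 + 2
= 362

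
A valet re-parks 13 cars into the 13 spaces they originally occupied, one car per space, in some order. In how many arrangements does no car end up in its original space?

2290792932

The number of derangements of 13 is !13 = Σ_{k=0}^{13} (-1)^k·13!/k!
= 13! - 13!/1! + 13!/2! - 13!/3! + 13!/4! - 13!/5! + 13!/6! - 13!/7! + 13!/8! - 13!/9! + 13!/10! - 13!/11! + 13!/12! - 13!/13!
= 6227020800 - 6227020800 + 3113510400 - 1037836800 + 259459200 - 51891840 + 8648640 - 1235520 + 154440 - 17160 + 1716 - 156 + 13 - 1
= 2290792932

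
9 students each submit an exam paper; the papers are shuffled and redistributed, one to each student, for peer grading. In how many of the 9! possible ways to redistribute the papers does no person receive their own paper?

133496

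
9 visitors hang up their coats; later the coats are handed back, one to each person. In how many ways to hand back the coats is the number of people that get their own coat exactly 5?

Choose which 5 of the 9 are fixed: C(9,5) = 126.
The remaining 4 must be deranged: !4 = 9.
Total: 126 × 9 = 1134.

1134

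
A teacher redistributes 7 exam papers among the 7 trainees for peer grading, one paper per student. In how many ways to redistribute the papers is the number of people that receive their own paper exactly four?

70

Choose which 4 of the 7 are fixed: C(7,4) = 35.
The other 3 form a derangement: !3 = 2.
Total: 35 × 2 = 70.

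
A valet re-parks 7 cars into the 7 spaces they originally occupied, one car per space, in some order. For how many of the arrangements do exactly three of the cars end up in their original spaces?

315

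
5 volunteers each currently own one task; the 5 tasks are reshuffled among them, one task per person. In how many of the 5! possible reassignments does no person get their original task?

Recurrence: !5 = 4·(!4 + !3).
!5 = 4·(9 + 2) = 4·11 = 44

44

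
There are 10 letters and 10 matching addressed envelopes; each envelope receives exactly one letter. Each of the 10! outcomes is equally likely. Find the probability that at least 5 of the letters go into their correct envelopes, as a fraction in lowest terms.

Favorable outcomes: Σ_{i≥5} C(10,i)·!(10-i) = 252·44 + 210·9 + 120·2 + 45·1 + 10·0 + 1·1 = 13264.
Total outcomes: 10! = 3628800.
Probability = 13264/3628800 = 829/226800.

829/226800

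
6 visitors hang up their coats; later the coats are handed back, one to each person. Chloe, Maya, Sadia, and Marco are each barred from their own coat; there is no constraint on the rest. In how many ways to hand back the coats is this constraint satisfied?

362

Let A_j be the event that the j-th constrained one is fixed. By inclusion-exclusion over the 4 events:
Σ_{j=0}^{4} (-1)^j C(4,j)(6-j)!
= C(4,0)·6! - C(4,1)·5! + C(4,2)·4! - C(4,3)·3! + C(4,4)·2!
= 720 - 480 + 144 - 24 + 2
= 362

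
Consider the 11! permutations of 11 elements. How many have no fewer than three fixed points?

3205379

# with exactly i fixed is C(11,i)·!(11-i); sum over i=3..11:
  i=3: C(11,3)·!8 = 165·14833 = 2447445
  i=4: C(11,4)·!7 = 330·1854 = 611820
  i=5: C(11,5)·!6 = 462·265 = 122430
  i=6: C(11,6)·!5 = 462·44 = 20328
  i=7: C(11,7)·!4 = 330·9 = 2970
  i=8: C(11,8)·!3 = 165·2 = 330
  i=9: C(11,9)·!2 = 55·1 = 55
  i=10: C(11,10)·!1 = 11·0 = 0
  i=11: C(11,11)·!0 = 1·1 = 1
Total = 3205379.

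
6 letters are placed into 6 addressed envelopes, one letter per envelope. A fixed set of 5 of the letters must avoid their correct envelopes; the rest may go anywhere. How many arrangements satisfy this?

Inclusion-exclusion on the 5 forbidden self-matches:
Σ_{j=0}^{5} (-1)^j C(5,j)(6-j)!
= C(5,0)·6! - C(5,1)·5! + C(5,2)·4! - C(5,3)·3! + C(5,4)·2! - C(5,5)·1!
= 720 - 600 + 240 - 60 + 10 - 1
= 309

309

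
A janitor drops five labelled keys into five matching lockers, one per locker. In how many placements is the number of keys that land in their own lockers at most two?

109

Sum C(5,i)·!(5-i) for i = 0..2:
  i=0: C(5,0)·!5 = 1·44 = 44
  i=1: C(5,1)·!4 = 5·9 = 45
  i=2: C(5,2)·!3 = 10·2 = 20
Total = 109.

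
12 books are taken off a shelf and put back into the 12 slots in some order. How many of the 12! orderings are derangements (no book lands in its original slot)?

176214841

Use !n = n·!(n-1) + (-1)^n.
!12 = 12·14684570 + 1 = 176214841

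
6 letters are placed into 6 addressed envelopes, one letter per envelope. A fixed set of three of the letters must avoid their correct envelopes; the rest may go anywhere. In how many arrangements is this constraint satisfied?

426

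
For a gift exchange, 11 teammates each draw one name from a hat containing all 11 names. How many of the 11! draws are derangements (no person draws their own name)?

The number of derangements of 11 is !11 = Σ_{k=0}^{11} (-1)^k·11!/k!
= 11! - 11!/1! + 11!/2! - 11!/3! + 11!/4! - 11!/5! + 11!/6! - 11!/7! + 11!/8! - 11!/9! + 11!/10! - 11!/11!
= 39916800 - 39916800 + 19958400 - 6652800 + 1663200 - 332640 + 55440 - 7920 + 990 - 110 + 11 - 1
= 14684570

14684570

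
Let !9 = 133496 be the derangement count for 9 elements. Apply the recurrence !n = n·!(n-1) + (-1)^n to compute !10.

1334961

!10 = 10·133496 + 1 = 1334961.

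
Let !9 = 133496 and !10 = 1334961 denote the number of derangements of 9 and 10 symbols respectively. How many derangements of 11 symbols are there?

14684570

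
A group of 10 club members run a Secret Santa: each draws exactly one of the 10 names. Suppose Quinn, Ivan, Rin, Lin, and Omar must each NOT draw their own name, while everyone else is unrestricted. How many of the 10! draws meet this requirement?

2170680

Let A_j be the event that the j-th constrained one is fixed. By inclusion-exclusion over the 5 events:
Σ_{j=0}^{5} (-1)^j C(5,j)(10-j)!
= C(5,0)·10! - C(5,1)·9! + C(5,2)·8! - C(5,3)·7! + C(5,4)·6! - C(5,5)·5!
= 3628800 - 1814400 + 403200 - 50400 + 3600 - 120
= 2170680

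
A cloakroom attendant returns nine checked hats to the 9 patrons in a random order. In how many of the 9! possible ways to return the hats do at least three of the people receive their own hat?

Sum C(9,i)·!(9-i) for i = 3..9:
  i=3: C(9,3)·!6 = 84·265 = 22260
  i=4: C(9,4)·!5 = 126·44 = 5544
  i=5: C(9,5)·!4 = 126·9 = 1134
  i=6: C(9,6)·!3 = 84·2 = 168
  i=7: C(9,7)·!2 = 36·1 = 36
  i=8: C(9,8)·!1 = 9·0 = 0
  i=9: C(9,9)·!0 = 1·1 = 1
Total = 29143.

29143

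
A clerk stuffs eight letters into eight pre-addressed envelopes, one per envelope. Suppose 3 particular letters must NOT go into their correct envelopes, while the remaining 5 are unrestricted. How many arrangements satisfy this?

27240

Let A_j be the event that the j-th constrained one is fixed. By inclusion-exclusion over the 3 events:
Σ_{j=0}^{3} (-1)^j C(3,j)(8-j)!
= C(3,0)·8! - C(3,1)·7! + C(3,2)·6! - C(3,3)·5!
= 40320 - 15120 + 2160 - 120
= 27240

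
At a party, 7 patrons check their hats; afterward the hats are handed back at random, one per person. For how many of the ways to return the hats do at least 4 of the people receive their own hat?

92

Sum C(7,i)·!(7-i) for i = 4..7:
  i=4: C(7,4)·!3 = 35·2 = 70
  i=5: C(7,5)·!2 = 21·1 = 21
  i=6: C(7,6)·!1 = 7·0 = 0
  i=7: C(7,7)·!0 = 1·1 = 1
Total = 92.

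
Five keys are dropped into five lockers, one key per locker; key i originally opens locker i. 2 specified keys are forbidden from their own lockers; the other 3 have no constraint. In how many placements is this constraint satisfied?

78

Let A_j be the event that the j-th constrained one is fixed. By inclusion-exclusion over the 2 events:
Σ_{j=0}^{2} (-1)^j C(2,j)(5-j)!
= C(2,0)·5! - C(2,1)·4! + C(2,2)·3!
= 120 - 48 + 6
= 78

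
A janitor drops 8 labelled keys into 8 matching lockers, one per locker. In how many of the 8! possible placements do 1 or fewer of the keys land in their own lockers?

29665

Sum C(8,i)·!(8-i) for i = 0..1:
  i=0: C(8,0)·!8 = 1·14833 = 14833
  i=1: C(8,1)·!7 = 8·1854 = 14832
Total = 29665.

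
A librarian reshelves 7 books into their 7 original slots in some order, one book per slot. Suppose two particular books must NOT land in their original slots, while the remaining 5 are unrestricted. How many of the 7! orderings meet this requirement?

Inclusion-exclusion on the 2 forbidden self-matches:
Σ_{j=0}^{2} (-1)^j C(2,j)(7-j)!
= C(2,0)·7! - C(2,1)·6! + C(2,2)·5!
= 5040 - 1440 + 120
= 3720

3720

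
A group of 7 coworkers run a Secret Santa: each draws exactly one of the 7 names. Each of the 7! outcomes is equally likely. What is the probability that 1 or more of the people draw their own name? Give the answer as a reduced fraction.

177/280

Favorable outcomes: Σ_{i≥1} C(7,i)·!(7-i) = 7·265 + 21·44 + 35·9 + 35·2 + 21·1 + 7·0 + 1·1 = 3186.
Total outcomes: 7! = 5040.
Probability = 3186/5040 = 177/280.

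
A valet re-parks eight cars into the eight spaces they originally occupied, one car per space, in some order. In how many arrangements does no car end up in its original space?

14833

!8 is the nearest integer to 8!/e.
8! = 40320, and 40320/e ≈ 14832.90, so !8 = 14833.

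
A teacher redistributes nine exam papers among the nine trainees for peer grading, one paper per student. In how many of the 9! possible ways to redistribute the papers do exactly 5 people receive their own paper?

Pick the 5 fixed positions: C(9,5) = 126 ways.
The other 4 form a derangement: !4 = 9.
Total: 126 × 9 = 1134.

1134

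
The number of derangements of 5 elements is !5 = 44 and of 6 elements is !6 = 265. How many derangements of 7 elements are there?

!7 = (7-1)·(!6 + !5) = 6·(265 + 44) = 6·309 = 1854.

1854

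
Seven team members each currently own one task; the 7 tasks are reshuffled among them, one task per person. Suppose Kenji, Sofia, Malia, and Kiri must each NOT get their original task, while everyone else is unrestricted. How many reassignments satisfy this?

2790

Let A_j be the event that the j-th constrained one is fixed. By inclusion-exclusion over the 4 events:
Σ_{j=0}^{4} (-1)^j C(4,j)(7-j)!
= C(4,0)·7! - C(4,1)·6! + C(4,2)·5! - C(4,3)·4! + C(4,4)·3!
= 5040 - 2880 + 720 - 96 + 6
= 2790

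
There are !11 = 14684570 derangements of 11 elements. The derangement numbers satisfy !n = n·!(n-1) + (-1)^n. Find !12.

176214841

!12 = 12·14684570 + 1 = 176214841.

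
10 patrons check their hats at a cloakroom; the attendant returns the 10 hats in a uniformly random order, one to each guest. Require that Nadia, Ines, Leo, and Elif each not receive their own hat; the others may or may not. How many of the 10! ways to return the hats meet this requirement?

2399760

Let A_j be the event that the j-th constrained one is fixed. By inclusion-exclusion over the 4 events:
Σ_{j=0}^{4} (-1)^j C(4,j)(10-j)!
= C(4,0)·10! - C(4,1)·9! + C(4,2)·8! - C(4,3)·7! + C(4,4)·6!
= 3628800 - 1451520 + 241920 - 20160 + 720
= 2399760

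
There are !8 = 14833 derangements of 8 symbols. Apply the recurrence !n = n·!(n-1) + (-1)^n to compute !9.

133496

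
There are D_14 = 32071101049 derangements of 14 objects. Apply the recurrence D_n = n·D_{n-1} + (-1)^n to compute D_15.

481066515734

D_15 = 15·32071101049 - 1 = 481066515734.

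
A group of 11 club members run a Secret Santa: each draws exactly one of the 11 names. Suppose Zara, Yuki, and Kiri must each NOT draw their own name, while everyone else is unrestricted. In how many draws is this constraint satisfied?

30078720

Let A_j be the event that the j-th constrained one is fixed. By inclusion-exclusion over the 3 events:
Σ_{j=0}^{3} (-1)^j C(3,j)(11-j)!
= C(3,0)·11! - C(3,1)·10! + C(3,2)·9! - C(3,3)·8!
= 39916800 - 10886400 + 1088640 - 40320
= 30078720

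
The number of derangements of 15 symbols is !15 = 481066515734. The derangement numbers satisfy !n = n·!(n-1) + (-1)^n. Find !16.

7697064251745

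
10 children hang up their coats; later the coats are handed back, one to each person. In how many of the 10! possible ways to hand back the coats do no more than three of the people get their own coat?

3559886

Sum C(10,i)·!(10-i) for i = 0..3:
  i=0: C(10,0)·!10 = 1·1334961 = 1334961
  i=1: C(10,1)·!9 = 10·133496 = 1334960
  i=2: C(10,2)·!8 = 45·14833 = 667485
  i=3: C(10,3)·!7 = 120·1854 = 222480
Total = 3559886.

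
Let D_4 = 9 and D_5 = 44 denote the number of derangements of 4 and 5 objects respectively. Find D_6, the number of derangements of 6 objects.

D_6 = (6-1)·(D_5 + D_4) = 5·(44 + 9) = 5·53 = 265.

265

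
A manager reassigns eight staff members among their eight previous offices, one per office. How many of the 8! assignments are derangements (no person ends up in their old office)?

14833

The number of derangements of 8 is !8 = Σ_{k=0}^{8} (-1)^k·8!/k!
= 8! - 8!/1! + 8!/2! - 8!/3! + 8!/4! - 8!/5! + 8!/6! - 8!/7! + 8!/8!
= 40320 - 40320 + 20160 - 6720 + 1680 - 336 + 56 - 8 + 1
= 14833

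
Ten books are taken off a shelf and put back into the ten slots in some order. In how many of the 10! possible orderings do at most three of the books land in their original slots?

3559886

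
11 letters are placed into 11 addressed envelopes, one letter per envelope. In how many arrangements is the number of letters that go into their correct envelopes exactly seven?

2970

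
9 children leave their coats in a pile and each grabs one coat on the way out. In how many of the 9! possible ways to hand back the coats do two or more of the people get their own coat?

# with exactly i fixed is C(9,i)·!(9-i); sum over i=2..9:
  i=2: C(9,2)·!7 = 36·1854 = 66744
  i=3: C(9,3)·!6 = 84·265 = 22260
  i=4: C(9,4)·!5 = 126·44 = 5544
  i=5: C(9,5)·!4 = 126·9 = 1134
  i=6: C(9,6)·!3 = 84·2 = 168
  i=7: C(9,7)·!2 = 36·1 = 36
  i=8: C(9,8)·!1 = 9·0 = 0
  i=9: C(9,9)·!0 = 1·1 = 1
Total = 95887.

95887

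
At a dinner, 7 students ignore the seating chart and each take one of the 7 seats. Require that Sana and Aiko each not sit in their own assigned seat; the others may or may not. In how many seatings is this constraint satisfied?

3720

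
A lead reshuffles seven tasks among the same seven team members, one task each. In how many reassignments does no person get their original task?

By inclusion-exclusion, !7 = Σ (-1)^k · 7!/k! for k=0..7
= 7! - 7!/1! + 7!/2! - 7!/3! + 7!/4! - 7!/5! + 7!/6! - 7!/7!
= 5040 - 5040 + 2520 - 840 + 210 - 42 + 7 - 1
= 1854

1854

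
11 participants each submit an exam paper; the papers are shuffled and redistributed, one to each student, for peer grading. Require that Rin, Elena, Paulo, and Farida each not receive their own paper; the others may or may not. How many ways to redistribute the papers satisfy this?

Inclusion-exclusion on the 4 forbidden self-matches:
Σ_{j=0}^{4} (-1)^j C(4,j)(11-j)!
= C(4,0)·11! - C(4,1)·10! + C(4,2)·9! - C(4,3)·8! + C(4,4)·7!
= 39916800 - 14515200 + 2177280 - 161280 + 5040
= 27422640

27422640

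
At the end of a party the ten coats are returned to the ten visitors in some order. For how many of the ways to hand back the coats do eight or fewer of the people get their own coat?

# with exactly i fixed is C(10,i)·!(10-i); sum over i=0..8:
  i=0: C(10,0)·!10 = 1·1334961 = 1334961
  i=1: C(10,1)·!9 = 10·133496 = 1334960
  i=2: C(10,2)·!8 = 45·14833 = 667485
  i=3: C(10,3)·!7 = 120·1854 = 222480
  i=4: C(10,4)·!6 = 210·265 = 55650
  i=5: C(10,5)·!5 = 252·44 = 11088
  i=6: C(10,6)·!4 = 210·9 = 1890
  i=7: C(10,7)·!3 = 120·2 = 240
  i=8: C(10,8)·!2 = 45·1 = 45
Total = 3628799.

3628799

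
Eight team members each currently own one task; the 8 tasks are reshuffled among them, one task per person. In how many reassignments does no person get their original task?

!8 is the nearest integer to 8!/e.
8! = 40320, and 40320/e ≈ 14832.90, so !8 = 14833.

14833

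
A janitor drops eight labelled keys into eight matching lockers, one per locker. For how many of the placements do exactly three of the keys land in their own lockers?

2464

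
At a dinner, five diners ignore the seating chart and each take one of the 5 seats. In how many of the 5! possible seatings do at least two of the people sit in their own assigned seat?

31

Sum C(5,i)·!(5-i) for i = 2..5:
  i=2: C(5,2)·!3 = 10·2 = 20
  i=3: C(5,3)·!2 = 10·1 = 10
  i=4: C(5,4)·!1 = 5·0 = 0
  i=5: C(5,5)·!0 = 1·1 = 1
Total = 31.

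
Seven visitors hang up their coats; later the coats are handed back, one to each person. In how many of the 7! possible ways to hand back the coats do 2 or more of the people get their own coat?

1331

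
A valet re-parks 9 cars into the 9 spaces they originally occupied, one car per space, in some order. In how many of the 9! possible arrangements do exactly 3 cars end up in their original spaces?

22260

Pick the 3 fixed positions: C(9,3) = 84 ways.
The other 6 form a derangement: !6 = 265.
Total: 84 × 265 = 22260.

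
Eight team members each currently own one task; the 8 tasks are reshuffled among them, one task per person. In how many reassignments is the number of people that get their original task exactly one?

Choose which one of the 8 is fixed: C(8,1) = 8.
The other 7 form a derangement: !7 = 1854.
Total: 8 × 1854 = 14832.

14832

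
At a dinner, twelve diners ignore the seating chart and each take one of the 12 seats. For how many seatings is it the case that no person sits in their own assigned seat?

176214841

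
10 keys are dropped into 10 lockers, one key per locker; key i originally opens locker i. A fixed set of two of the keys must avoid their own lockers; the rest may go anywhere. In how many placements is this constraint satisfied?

Inclusion-exclusion on the 2 forbidden self-matches:
Σ_{j=0}^{2} (-1)^j C(2,j)(10-j)!
= C(2,0)·10! - C(2,1)·9! + C(2,2)·8!
= 3628800 - 725760 + 40320
= 2943360

2943360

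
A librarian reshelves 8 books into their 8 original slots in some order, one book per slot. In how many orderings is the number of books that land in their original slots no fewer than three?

3235

# with exactly i fixed is C(8,i)·!(8-i); sum over i=3..8:
  i=3: C(8,3)·!5 = 56·44 = 2464
  i=4: C(8,4)·!4 = 70·9 = 630
  i=5: C(8,5)·!3 = 56·2 = 112
  i=6: C(8,6)·!2 = 28·1 = 28
  i=7: C(8,7)·!1 = 8·0 = 0
  i=8: C(8,8)·!0 = 1·1 = 1
Total = 3235.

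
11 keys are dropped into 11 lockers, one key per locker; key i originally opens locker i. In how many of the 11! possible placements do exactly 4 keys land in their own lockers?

611820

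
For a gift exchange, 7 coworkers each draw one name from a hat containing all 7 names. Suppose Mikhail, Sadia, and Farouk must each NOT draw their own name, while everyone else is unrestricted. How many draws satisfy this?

3216

Let A_j be the event that the j-th constrained one is fixed. By inclusion-exclusion over the 3 events:
Σ_{j=0}^{3} (-1)^j C(3,j)(7-j)!
= C(3,0)·7! - C(3,1)·6! + C(3,2)·5! - C(3,3)·4!
= 5040 - 2160 + 360 - 24
= 3216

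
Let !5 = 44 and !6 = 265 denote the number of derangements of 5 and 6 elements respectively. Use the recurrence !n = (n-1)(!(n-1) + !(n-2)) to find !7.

1854

!7 = (7-1)·(!6 + !5) = 6·(265 + 44) = 6·309 = 1854.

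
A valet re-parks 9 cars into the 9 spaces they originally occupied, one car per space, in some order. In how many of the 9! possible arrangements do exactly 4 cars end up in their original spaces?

Choose which 4 of the 9 are fixed: C(9,4) = 126.
The remaining 5 must be deranged: !5 = 44.
Total: 126 × 44 = 5544.

5544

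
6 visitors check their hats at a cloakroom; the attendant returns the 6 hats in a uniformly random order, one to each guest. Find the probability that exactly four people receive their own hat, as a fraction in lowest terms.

Favorable outcomes: C(6,4)·!2 = 15·1 = 15.
Total outcomes: 6! = 720.
Probability = 15/720 = 1/48.

1/48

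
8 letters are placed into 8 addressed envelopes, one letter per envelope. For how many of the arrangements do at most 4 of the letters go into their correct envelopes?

40179

# with exactly i fixed is C(8,i)·!(8-i); sum over i=0..4:
  i=0: C(8,0)·!8 = 1·14833 = 14833
  i=1: C(8,1)·!7 = 8·1854 = 14832
  i=2: C(8,2)·!6 = 28·265 = 7420
  i=3: C(8,3)·!5 = 56·44 = 2464
  i=4: C(8,4)·!4 = 70·9 = 630
Total = 40179.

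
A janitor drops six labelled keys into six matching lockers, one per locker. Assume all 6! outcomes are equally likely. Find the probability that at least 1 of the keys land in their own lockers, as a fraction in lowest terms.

Favorable outcomes: Σ_{i≥1} C(6,i)·!(6-i) = 6·44 + 15·9 + 20·2 + 15·1 + 6·0 + 1·1 = 455.
Total outcomes: 6! = 720.
Probability = 455/720 = 91/144.

91/144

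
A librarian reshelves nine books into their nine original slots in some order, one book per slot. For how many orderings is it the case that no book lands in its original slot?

133496

!9 is the nearest integer to 9!/e.
9! = 362880, and 362880/e ≈ 133496.09, so !9 = 133496.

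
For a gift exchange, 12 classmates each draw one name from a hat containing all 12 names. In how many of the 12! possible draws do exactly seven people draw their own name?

34848

Pick the 7 fixed positions: C(12,7) = 792 ways.
The other 5 form a derangement: !5 = 44.
Total: 792 × 44 = 34848.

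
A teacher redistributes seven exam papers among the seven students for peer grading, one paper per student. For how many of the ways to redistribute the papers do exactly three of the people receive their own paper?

315

Pick the 3 fixed positions: C(7,3) = 35 ways.
The remaining 4 must be deranged: !4 = 9.
Total: 35 × 9 = 315.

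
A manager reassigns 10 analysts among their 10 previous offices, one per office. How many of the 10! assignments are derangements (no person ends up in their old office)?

The subfactorial !10 = [10!/e] (nearest integer).
10! = 3628800, and 3628800/e ≈ 1334960.92, so !10 = 1334961.

1334961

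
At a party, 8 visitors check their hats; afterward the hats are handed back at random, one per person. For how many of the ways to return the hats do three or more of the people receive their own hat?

# with exactly i fixed is C(8,i)·!(8-i); sum over i=3..8:
  i=3: C(8,3)·!5 = 56·44 = 2464
  i=4: C(8,4)·!4 = 70·9 = 630
  i=5: C(8,5)·!3 = 56·2 = 112
  i=6: C(8,6)·!2 = 28·1 = 28
  i=7: C(8,7)·!1 = 8·0 = 0
  i=8: C(8,8)·!0 = 1·1 = 1
Total = 3235.

3235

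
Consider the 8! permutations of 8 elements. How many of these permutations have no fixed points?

By inclusion-exclusion, !8 = Σ (-1)^k · 8!/k! for k=0..8
= 8! - 8!/1! + 8!/2! - 8!/3! + 8!/4! - 8!/5! + 8!/6! - 8!/7! + 8!/8!
= 40320 - 40320 + 20160 - 6720 + 1680 - 336 + 56 - 8 + 1
= 14833

14833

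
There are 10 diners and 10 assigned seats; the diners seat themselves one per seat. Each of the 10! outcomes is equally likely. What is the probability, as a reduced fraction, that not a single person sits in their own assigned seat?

16481/44800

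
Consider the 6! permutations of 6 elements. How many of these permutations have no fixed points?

!6 is the nearest integer to 6!/e.
6! = 720, and 720/e ≈ 264.87, so !6 = 265.

265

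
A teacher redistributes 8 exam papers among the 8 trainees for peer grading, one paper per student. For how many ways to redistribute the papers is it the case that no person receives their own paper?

14833

The subfactorial !8 = [8!/e] (nearest integer).
8! = 40320, and 40320/e ≈ 14832.90, so !8 = 14833.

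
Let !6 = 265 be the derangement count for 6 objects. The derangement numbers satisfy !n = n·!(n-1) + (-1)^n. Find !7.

1854

!7 = 7·265 - 1 = 1854.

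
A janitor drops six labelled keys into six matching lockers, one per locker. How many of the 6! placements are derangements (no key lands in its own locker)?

Recurrence: !6 = 6·!5 + (-1)^6.
!6 = 6·44 + 1 = 265

265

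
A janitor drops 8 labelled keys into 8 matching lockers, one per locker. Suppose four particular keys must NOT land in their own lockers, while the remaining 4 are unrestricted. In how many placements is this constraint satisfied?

Let A_j be the event that the j-th constrained one is fixed. By inclusion-exclusion over the 4 events:
Σ_{j=0}^{4} (-1)^j C(4,j)(8-j)!
= C(4,0)·8! - C(4,1)·7! + C(4,2)·6! - C(4,3)·5! + C(4,4)·4!
= 40320 - 20160 + 4320 - 480 + 24
= 24024

24024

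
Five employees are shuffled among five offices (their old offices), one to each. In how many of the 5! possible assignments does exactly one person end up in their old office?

Pick the single fixed position: C(5,1) = 5 ways.
The other 4 form a derangement: !4 = 9.
Total: 5 × 9 = 45.

45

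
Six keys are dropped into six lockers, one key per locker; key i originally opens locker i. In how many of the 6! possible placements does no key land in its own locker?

265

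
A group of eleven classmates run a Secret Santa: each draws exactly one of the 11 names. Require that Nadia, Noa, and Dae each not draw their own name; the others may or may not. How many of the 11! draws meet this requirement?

30078720

Let A_j be the event that the j-th constrained one is fixed. By inclusion-exclusion over the 3 events:
Σ_{j=0}^{3} (-1)^j C(3,j)(11-j)!
= C(3,0)·11! - C(3,1)·10! + C(3,2)·9! - C(3,3)·8!
= 39916800 - 10886400 + 1088640 - 40320
= 30078720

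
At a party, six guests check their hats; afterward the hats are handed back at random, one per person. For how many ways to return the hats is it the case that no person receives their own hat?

Use !n = (n-1)(!(n-1) + !(n-2)).
!6 = 5·(44 + 9) = 5·53 = 265

265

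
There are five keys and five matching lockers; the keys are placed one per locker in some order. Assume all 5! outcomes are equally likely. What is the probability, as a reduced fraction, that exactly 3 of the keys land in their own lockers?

Favorable outcomes: C(5,3)·!2 = 10·1 = 10.
Total outcomes: 5! = 120.
Probability = 10/120 = 1/12.

1/12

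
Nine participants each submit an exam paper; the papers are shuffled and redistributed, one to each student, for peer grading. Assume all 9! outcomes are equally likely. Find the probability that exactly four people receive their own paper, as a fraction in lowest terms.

11/720

Favorable outcomes: C(9,4)·!5 = 126·44 = 5544.
Total outcomes: 9! = 362880.
Probability = 5544/362880 = 11/720.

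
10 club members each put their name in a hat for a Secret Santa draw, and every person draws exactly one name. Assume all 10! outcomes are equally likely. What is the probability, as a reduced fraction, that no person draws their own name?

Favorable outcomes: !10 = 1334961.
Total outcomes: 10! = 3628800.
Probability = 1334961/3628800 = 16481/44800.

16481/44800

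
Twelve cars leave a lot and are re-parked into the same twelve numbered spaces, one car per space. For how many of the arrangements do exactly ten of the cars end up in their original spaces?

66

Choose which 10 of the 12 are fixed: C(12,10) = 66.
The other 2 form a derangement: !2 = 1.
Total: 66 × 1 = 66.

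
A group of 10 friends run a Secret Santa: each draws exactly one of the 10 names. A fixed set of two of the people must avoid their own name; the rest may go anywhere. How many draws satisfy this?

Inclusion-exclusion on the 2 forbidden self-matches:
Σ_{j=0}^{2} (-1)^j C(2,j)(10-j)!
= C(2,0)·10! - C(2,1)·9! + C(2,2)·8!
= 3628800 - 725760 + 40320
= 2943360

2943360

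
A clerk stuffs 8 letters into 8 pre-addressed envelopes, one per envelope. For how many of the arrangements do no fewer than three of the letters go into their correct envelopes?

3235

# with exactly i fixed is C(8,i)·!(8-i); sum over i=3..8:
  i=3: C(8,3)·!5 = 56·44 = 2464
  i=4: C(8,4)·!4 = 70·9 = 630
  i=5: C(8,5)·!3 = 56·2 = 112
  i=6: C(8,6)·!2 = 28·1 = 28
  i=7: C(8,7)·!1 = 8·0 = 0
  i=8: C(8,8)·!0 = 1·1 = 1
Total = 3235.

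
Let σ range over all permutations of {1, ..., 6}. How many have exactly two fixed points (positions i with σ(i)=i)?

135

Pick the 2 fixed positions: C(6,2) = 15 ways.
The remaining 4 must be deranged: !4 = 9.
Total: 15 × 9 = 135.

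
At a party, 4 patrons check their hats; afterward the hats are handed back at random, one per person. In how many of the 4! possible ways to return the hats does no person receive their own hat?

9

!4 = 4! · Σ_{k=0}^{4} (-1)^k/k!
= 4! - 4!/1! + 4!/2! - 4!/3! + 4!/4!
= 24 - 24 + 12 - 4 + 1
= 9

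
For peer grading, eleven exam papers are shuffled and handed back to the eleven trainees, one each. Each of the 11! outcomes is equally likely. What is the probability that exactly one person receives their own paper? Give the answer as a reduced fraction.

16481/44800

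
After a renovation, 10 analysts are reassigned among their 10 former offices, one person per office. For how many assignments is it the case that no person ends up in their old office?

The number of derangements of 10 is !10 = Σ_{k=0}^{10} (-1)^k·10!/k!
= 10! - 10!/1! + 10!/2! - 10!/3! + 10!/4! - 10!/5! + 10!/6! - 10!/7! + 10!/8! - 10!/9! + 10!/10!
= 3628800 - 3628800 + 1814400 - 604800 + 151200 - 30240 + 5040 - 720 + 90 - 10 + 1
= 1334961

1334961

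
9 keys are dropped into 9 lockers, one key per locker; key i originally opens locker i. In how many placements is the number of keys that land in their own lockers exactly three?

22260

Choose which 3 of the 9 are fixed: C(9,3) = 84.
The remaining 6 must be deranged: !6 = 265.
Total: 84 × 265 = 22260.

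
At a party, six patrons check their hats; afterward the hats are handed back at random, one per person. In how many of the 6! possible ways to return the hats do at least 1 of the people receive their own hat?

455

Sum C(6,i)·!(6-i) for i = 1..6:
  i=1: C(6,1)·!5 = 6·44 = 264
  i=2: C(6,2)·!4 = 15·9 = 135
  i=3: C(6,3)·!3 = 20·2 = 40
  i=4: C(6,4)·!2 = 15·1 = 15
  i=5: C(6,5)·!1 = 6·0 = 0
  i=6: C(6,6)·!0 = 1·1 = 1
Total = 455.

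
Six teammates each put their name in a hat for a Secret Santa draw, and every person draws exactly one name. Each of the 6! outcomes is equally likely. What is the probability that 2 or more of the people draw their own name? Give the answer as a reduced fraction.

Favorable outcomes: Σ_{i≥2} C(6,i)·!(6-i) = 15·9 + 20·2 + 15·1 + 6·0 + 1·1 = 191.
Total outcomes: 6! = 720.
Probability = 191/720 = 191/720.

191/720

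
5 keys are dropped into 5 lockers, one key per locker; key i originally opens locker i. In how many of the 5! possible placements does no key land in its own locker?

Use !n = n·!(n-1) + (-1)^n.
!5 = 5·9 - 1 = 44

44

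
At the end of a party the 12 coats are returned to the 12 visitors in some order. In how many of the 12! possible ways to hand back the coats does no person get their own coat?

176214841

Use !n = (n-1)(!(n-1) + !(n-2)).
!12 = 11·(14684570 + 1334961) = 11·16019531 = 176214841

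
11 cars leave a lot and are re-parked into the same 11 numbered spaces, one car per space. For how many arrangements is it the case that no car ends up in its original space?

14684570

Recurrence: !11 = 10·(!10 + !9).
!11 = 10·(1334961 + 133496) = 10·1468457 = 14684570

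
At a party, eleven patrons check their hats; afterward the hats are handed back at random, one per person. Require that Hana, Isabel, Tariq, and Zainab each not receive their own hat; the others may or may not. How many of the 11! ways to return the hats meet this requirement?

27422640

Inclusion-exclusion on the 4 forbidden self-matches:
Σ_{j=0}^{4} (-1)^j C(4,j)(11-j)!
= C(4,0)·11! - C(4,1)·10! + C(4,2)·9! - C(4,3)·8! + C(4,4)·7!
= 39916800 - 14515200 + 2177280 - 161280 + 5040
= 27422640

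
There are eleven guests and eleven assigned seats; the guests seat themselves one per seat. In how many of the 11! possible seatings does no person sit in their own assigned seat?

Use !n = (n-1)(!(n-1) + !(n-2)).
!11 = 10·(1334961 + 133496) = 10·1468457 = 14684570

14684570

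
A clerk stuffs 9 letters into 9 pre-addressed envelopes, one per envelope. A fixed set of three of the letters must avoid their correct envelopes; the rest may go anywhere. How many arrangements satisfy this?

Let A_j be the event that the j-th constrained one is fixed. By inclusion-exclusion over the 3 events:
Σ_{j=0}^{3} (-1)^j C(3,j)(9-j)!
= C(3,0)·9! - C(3,1)·8! + C(3,2)·7! - C(3,3)·6!
= 362880 - 120960 + 15120 - 720
= 256320

256320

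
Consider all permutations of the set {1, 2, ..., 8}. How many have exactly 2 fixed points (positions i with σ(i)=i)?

Pick the 2 fixed positions: C(8,2) = 28 ways.
The other 6 form a derangement: !6 = 265.
Total: 28 × 265 = 7420.

7420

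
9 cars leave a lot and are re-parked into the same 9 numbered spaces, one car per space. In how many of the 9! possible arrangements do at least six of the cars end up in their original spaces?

Sum C(9,i)·!(9-i) for i = 6..9:
  i=6: C(9,6)·!3 = 84·2 = 168
  i=7: C(9,7)·!2 = 36·1 = 36
  i=8: C(9,8)·!1 = 9·0 = 0
  i=9: C(9,9)·!0 = 1·1 = 1
Total = 205.

205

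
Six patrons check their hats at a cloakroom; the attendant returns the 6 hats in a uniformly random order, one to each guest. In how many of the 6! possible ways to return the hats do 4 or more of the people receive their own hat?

# with exactly i fixed is C(6,i)·!(6-i); sum over i=4..6:
  i=4: C(6,4)·!2 = 15·1 = 15
  i=5: C(6,5)·!1 = 6·0 = 0
  i=6: C(6,6)·!0 = 1·1 = 1
Total = 16.

16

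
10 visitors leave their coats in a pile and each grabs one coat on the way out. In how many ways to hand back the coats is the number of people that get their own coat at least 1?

2293839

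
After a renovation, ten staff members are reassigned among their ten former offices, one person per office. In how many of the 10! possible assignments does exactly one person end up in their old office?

Pick the single fixed position: C(10,1) = 10 ways.
The other 9 form a derangement: !9 = 133496.
Total: 10 × 133496 = 1334960.

1334960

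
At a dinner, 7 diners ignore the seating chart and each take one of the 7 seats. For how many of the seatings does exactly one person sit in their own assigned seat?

1855

Choose which one of the 7 is fixed: C(7,1) = 7.
The remaining 6 must be deranged: !6 = 265.
Total: 7 × 265 = 1855.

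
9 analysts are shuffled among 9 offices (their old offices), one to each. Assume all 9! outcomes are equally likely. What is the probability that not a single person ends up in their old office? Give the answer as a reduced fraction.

16687/45360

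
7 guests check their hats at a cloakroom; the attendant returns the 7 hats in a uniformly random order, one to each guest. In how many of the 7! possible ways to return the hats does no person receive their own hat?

1854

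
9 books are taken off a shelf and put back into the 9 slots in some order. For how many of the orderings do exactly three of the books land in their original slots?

Pick the 3 fixed positions: C(9,3) = 84 ways.
The other 6 form a derangement: !6 = 265.
Total: 84 × 265 = 22260.

22260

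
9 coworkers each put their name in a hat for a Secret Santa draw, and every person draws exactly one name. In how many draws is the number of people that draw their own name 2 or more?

95887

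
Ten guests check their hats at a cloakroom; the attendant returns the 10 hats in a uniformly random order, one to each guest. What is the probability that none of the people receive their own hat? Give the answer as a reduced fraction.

16481/44800

Favorable outcomes: !10 = 1334961.
Total outcomes: 10! = 3628800.
Probability = 1334961/3628800 = 16481/44800.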